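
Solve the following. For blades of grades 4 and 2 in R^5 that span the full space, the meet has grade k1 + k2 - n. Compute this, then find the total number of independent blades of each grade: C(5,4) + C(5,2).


Meet grade = grade(A) + grade(B) - n
= 4 + 2 - 5 = 1
C(5,4) = 5
C(5,2) = 10
dim_A + dim_B = 5 + 10 = 15


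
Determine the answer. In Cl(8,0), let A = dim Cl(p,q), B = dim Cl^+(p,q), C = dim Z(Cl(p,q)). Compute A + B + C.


n = 8 + 0 = 8
Total dim = 2^8 = 256
Even subalgebra dim = 2^7 = 128
n is even, so center dim = 1
Sum = 256 + 128 + 1 = 385


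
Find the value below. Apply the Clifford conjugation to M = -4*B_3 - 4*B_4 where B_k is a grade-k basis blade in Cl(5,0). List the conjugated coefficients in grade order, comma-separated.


Clifford conjugate sign for grade k: (-1)^(k(k+1)/2)
Grade 3: (-1)^(3*4/2) = (-1)^6 = 1, coeff -4 -> -4
Grade 4: (-1)^(4*5/2) = (-1)^10 = 1, coeff -4 -> -4
Conjugated coefficients: -4, -4


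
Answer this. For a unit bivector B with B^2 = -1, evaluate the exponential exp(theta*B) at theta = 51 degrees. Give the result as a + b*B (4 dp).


For a unit bivector B with B^2 = -1, the exponential series gives
e^(theta*B) = cos(theta) + sin(theta)*B (the GA analogue of Euler's formula).
theta = 51 degrees = 0.890118 rad
cos(51 deg) = 0.6293
sin(51 deg) = 0.7771
exp(theta*B) = 0.6293 + 0.7771*B


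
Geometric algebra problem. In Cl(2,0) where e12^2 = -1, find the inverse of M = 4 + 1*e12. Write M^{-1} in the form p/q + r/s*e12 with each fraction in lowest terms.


M = 4 + 1*e12, where e12^2 = -1.
Since M commutes with its reverse ~M = a - b*e12, M * ~M = a^2 - b^2*e12^2 = a^2 + b^2.
So M^{-1} = ~M / (a^2 + b^2) = (a - b*e12)/(a^2 + b^2).
a^2 + b^2 = 16 + 1 = 17
Scalar part = 4/17 = 4/17
Bivector coeff = -1/17 = -1/17
M^{-1} = 4/17 - 1/17*e12


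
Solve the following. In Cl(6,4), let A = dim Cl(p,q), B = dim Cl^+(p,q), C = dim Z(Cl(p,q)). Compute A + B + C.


n = 6 + 4 = 10
Total dim = 2^10 = 1024
Even subalgebra dim = 2^9 = 512
n is even, so center dim = 1
Sum = 1024 + 512 + 1 = 1537


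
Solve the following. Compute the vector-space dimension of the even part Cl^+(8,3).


Even subalgebra dimension = 2^(n-1)
n = 8 + 3 = 11
2^(11 - 1) = 2^10 = 1024
Verification: sum of C(11,k) for even k = 1 + 55 + 330 + 462 + 165 + 11 = 1024
Result = 1024


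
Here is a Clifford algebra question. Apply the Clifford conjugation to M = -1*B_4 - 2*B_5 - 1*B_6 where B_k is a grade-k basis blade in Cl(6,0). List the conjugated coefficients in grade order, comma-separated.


Clifford conjugate sign for grade k: (-1)^(k(k+1)/2)
Grade 4: (-1)^(4*5/2) = (-1)^10 = 1, coeff -1 -> -1
Grade 5: (-1)^(5*6/2) = (-1)^15 = -1, coeff -2 -> 2
Grade 6: (-1)^(6*7/2) = (-1)^21 = -1, coeff -1 -> 1
Conjugated coefficients: -1, 2, 1


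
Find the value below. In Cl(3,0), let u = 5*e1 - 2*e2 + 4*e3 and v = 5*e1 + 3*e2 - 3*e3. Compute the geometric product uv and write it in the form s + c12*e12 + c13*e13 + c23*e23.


In Cl(3,0): e_i^2 = 1, e_ie_j = -e_je_i for i != j.
Scalar part = u . v = 5*5 + (-2)*3 + 4*(-3)
= 25 + (-6) + (-12) = 7
e12 coeff = 5*3 - (-2)*5 = 15 - (-10) = 25
e13 coeff = 5*(-3) - 4*5 = -15 - 20 = -35
e23 coeff = (-2)*(-3) - 4*3 = 6 - 12 = -6
uv = 7 + 25*e12 - 35*e13 - 6*e23


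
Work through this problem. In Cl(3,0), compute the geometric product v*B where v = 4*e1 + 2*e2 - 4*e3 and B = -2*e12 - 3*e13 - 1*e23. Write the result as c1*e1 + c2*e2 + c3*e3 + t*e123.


vB has grade-1 (vector) and grade-3 (trivector) parts: vB = (v _| B) + (v ^ B).
Vector part <vB>_1:
  e1: -v2*b12 - v3*b13 = -(2)*(-2) - (-4)*(-3) = -8
  e2: v1*b12 - v3*b23 = (4)*(-2) - (-4)*(-1) = -12
  e3: v1*b13 + v2*b23 = (4)*(-3) + (2)*(-1) = -14
Trivector part <vB>_3:
  e123: v1*b23 - v2*b13 + v3*b12 = (4)*(-1) - (2)*(-3) + (-4)*(-2) = 10
vB = -8*e1 - 12*e2 - 14*e3 + 10*e123


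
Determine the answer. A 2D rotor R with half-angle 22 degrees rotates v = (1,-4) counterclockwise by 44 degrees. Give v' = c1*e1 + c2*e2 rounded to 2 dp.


Rotor R = cos(22deg) - sin(22deg)*e12
Rotation angle theta = 2 * 22 = 44 degrees
v' = R*v*~R rotates v by theta.
cos(44deg) = 0.7193, sin(44deg) = 0.6947
v'_1 = 1*cos(44deg) - (-4)*sin(44deg)
= 1*0.7193 - (-4)*0.6947
= 3.50
v'_2 = 1*sin(44deg) + (-4)*cos(44deg)
= 1*0.6947 + (-4)*0.7193
= -2.18
v' = 3.50*e1 - 2.18*e2


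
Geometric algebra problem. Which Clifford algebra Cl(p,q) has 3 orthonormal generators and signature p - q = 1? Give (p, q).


We need p + q = 3 and p - q = 1.
Adding: 2p = 3 + 1 = 4, so p = 2.
Then q = 3 - 2 = 1.
(p, q) = (2, 1)


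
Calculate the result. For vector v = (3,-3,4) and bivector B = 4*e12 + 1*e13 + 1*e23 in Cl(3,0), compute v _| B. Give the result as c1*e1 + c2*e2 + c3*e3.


Left contraction v _| B = <vB>_1 (grade-1 part of the geometric product vB).
Using e1_|e12 = e2, e2_|e12 = -e1, e1_|e13 = e3, e3_|e13 = -e1, e2_|e23 = e3, e3_|e23 = -e2:
e1 coeff: -v2*b12 - v3*b13 = -(-3)*(4) - (4)*(1) = 8
e2 coeff: v1*b12 - v3*b23 = (3)*(4) - (4)*(1) = 8
e3 coeff: v1*b13 + v2*b23 = (3)*(1) + (-3)*(1) = 0
v _| B = 8*e1 + 8*e2 + 0*e3


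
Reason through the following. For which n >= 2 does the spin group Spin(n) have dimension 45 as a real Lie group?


dim Spin(n) = dim so(n) = n(n-1)/2.
Solve n(n-1)/2 = 45, i.e. n^2 - n - 90 = 0.
Discriminant = 1 + 8*45 = 361
n = (1 + sqrt(361))/2 = (1 + 19)/2 = 10


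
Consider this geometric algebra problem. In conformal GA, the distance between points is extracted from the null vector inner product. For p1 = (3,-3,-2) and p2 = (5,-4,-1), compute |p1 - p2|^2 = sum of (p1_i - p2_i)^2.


p1 - p2 = (-2, 1, -1)
|p1 - p2|^2 = (-2)^2 + 1^2 + (-1)^2
= 4 + 1 + 1
= 6


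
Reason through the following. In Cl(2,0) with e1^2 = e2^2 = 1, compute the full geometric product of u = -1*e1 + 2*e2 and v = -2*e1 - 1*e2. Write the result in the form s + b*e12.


Expand: (-1*e1 + 2*e2)(-2*e1 - 1*e2)
= (-1)*(-2)*e1e1 + (-1)*(-1)*e1e2 + 2*(-2)*e2e1 + 2*(-1)*e2e2
Using e1^2 = e2^2 = 1, e2e1 = -e1e2:
Scalar part s = (-1)*(-2) + 2*(-1) = 2 + (-2) = 0
Bivector part b = (-1)*(-1) - 2*(-2) = 1 - (-4) = 5
uv = 0 + 5*e12


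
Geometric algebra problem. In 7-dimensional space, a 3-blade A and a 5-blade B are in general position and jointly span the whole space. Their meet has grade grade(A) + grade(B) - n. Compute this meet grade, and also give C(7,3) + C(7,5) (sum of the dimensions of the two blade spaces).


Meet grade = grade(A) + grade(B) - n
= 3 + 5 - 7 = 1
C(7,3) = 35
C(7,5) = 21
dim_A + dim_B = 35 + 21 = 56


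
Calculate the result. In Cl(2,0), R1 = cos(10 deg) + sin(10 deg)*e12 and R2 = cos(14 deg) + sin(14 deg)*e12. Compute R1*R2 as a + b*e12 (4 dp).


Same-plane rotors commute and their half-angles add:
R1*R2 = cos(a1 + a2) + sin(a1 + a2)*e12.
a1 + a2 = 10 + 14 = 24 deg
cos(24 deg) = 0.9135
sin(24 deg) = 0.4067
R1*R2 = 0.9135 + 0.4067*e12


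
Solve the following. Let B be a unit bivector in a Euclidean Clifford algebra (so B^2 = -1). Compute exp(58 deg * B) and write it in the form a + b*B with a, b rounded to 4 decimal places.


For a unit bivector B with B^2 = -1, the exponential series gives
e^(theta*B) = cos(theta) + sin(theta)*B (the GA analogue of Euler's formula).
theta = 58 degrees = 1.012291 rad
cos(58 deg) = 0.5299
sin(58 deg) = 0.8480
exp(theta*B) = 0.5299 + 0.8480*B


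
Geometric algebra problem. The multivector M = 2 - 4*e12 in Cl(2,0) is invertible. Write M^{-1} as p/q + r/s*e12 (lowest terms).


M = 2 - 4*e12, where e12^2 = -1.
Since M commutes with its reverse ~M = a - b*e12, M * ~M = a^2 - b^2*e12^2 = a^2 + b^2.
So M^{-1} = ~M / (a^2 + b^2) = (a - b*e12)/(a^2 + b^2).
a^2 + b^2 = 4 + 16 = 20
Scalar part = 2/20 = 1/10
Bivector coeff = 4/20 = 1/5
M^{-1} = 1/10 + 1/5*e12


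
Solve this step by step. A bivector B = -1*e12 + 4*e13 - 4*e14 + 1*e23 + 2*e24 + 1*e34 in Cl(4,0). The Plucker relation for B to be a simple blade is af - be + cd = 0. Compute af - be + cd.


Plucker relation: af - be + cd
a*f = (-1)*1 = -1
b*e = 4*2 = 8
c*d = (-4)*1 = -4
af - be + cd = -1 - 8 + (-4)
= -13


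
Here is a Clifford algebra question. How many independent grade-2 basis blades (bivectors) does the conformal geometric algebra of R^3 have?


The conformal model of R^3 uses Cl(4,1) with m = 3 + 2 = 5 generators.
Number of grade-2 blades = C(m, 2) = C(5, 2)
= 5*4/2 = 10


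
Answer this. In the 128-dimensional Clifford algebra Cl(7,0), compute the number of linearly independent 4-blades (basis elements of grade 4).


Number of grade-k basis blades in Cl(p,q) with n = p + q is C(n, k).
n = 7 + 0 = 7
C(7, 4) = 7! / (4! * 3!)
= 5040 / (24 * 6)
= 35


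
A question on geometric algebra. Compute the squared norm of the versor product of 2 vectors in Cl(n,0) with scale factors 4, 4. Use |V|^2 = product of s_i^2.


Each vector v_i has |v_i|^2 = s_i^2
Squared scales: 4^2 = 16, 4^2 = 16
|V|^2 = 16 * 16
= 256


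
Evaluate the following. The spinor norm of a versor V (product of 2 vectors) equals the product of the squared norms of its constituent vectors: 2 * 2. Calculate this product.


Spinor norm N(V) = |v1|^2 * |v2|^2 * ... * |v2|^2
= 2 * 2
Running product: 2, 4
N(V) = 4


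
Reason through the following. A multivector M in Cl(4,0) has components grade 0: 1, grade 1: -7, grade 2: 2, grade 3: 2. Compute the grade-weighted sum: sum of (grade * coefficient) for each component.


Grade-weighted sum = sum of grade_k * coefficient_k
0*1 = 0
1*(-7) = -7
2*2 = 4
3*2 = 6
Total = 0 + (-7) + 4 + 6 = 3


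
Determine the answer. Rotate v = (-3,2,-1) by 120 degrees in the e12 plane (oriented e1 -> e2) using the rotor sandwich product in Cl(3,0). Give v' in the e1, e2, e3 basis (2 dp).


Rotor R = cos(60deg) - sin(60deg)*e12
Rotation angle theta = 2 * 60 = 120 degrees in the e12 plane (e1 -> e2).
The component perpendicular to the plane (e3) is invariant: v'_3 = v3 = -1.00
cos(120deg) = -0.5000, sin(120deg) = 0.8660
v'_1 = v1*cos(theta) - v2*sin(theta) = -3*(-0.5000) - 2*0.8660 = -0.23
v'_2 = v1*sin(theta) + v2*cos(theta) = -3*0.8660 + 2*(-0.5000) = -3.60
v' = -0.23*e1 - 3.60*e2 - 1.00*e3


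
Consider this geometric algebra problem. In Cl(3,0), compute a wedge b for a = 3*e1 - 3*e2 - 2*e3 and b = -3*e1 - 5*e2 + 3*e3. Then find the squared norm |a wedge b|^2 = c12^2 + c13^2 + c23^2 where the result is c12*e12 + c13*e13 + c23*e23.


a wedge b = (a1*b2 - a2*b1)*e12 + (a1*b3 - a3*b1)*e13 + (a2*b3 - a3*b2)*e23
e12 coeff: 3*(-5) - (-3)*(-3) = -15 - 9 = -24
e13 coeff: 3*3 - (-2)*(-3) = 9 - 6 = 3
e23 coeff: (-3)*3 - (-2)*(-5) = -9 - 10 = -19
|a wedge b|^2 = (-24)^2 + 3^2 + (-19)^2
= 576 + 9 + 361
= 946


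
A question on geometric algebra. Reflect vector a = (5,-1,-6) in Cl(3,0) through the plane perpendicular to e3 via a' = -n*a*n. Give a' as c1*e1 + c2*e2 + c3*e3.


Reflection formula: a' = -n*a*n, with n = e3 (unit vector, n^2 = 1).
For reflection through hyperplane perp to e3:
The component along e3 flips sign, others stay.
a = (5, -1, -6)
a' = (5, -1, 6)
a' = 5*e1 - 1*e2 + 6*e3


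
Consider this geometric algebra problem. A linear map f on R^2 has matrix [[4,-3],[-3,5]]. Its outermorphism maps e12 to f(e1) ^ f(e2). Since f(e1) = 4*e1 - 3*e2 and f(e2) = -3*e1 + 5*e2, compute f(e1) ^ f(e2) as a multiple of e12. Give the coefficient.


The outermorphism of a linear map f sends e1^e2 to f(e1)^f(e2).
f(e1) = 4*e1 - 3*e2
f(e2) = -3*e1 + 5*e2
f(e1) ^ f(e2) = (4*e1 - 3*e2) ^ (-3*e1 + 5*e2)
= 4*5*e12 + (-3)*(-3)*e21
= (20 - 9)*e12
= 11*e12
Coefficient = 11


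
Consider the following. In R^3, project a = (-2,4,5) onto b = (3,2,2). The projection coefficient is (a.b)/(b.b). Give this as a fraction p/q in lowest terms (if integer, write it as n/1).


Projection coefficient = (a . b) / (b . b)
a . b = (-2)*3 + 4*2 + 5*2
= -6 + 8 + 10 = 12
b . b = 3^2 + 2^2 + 2^2
= 9 + 4 + 4 = 17
Coefficient = 12/17
In lowest terms: 12/17


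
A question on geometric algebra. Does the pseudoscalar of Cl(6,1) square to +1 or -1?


The pseudoscalar I = e1...e_n (product of all n generators) of Cl(p,q) satisfies I^2 = (-1)^(q + n(n-1)/2).
p = 6, q = 1, n = p + q = 7
n(n-1)/2 = 7 * 6 / 2 = 21
Exponent = q + n(n-1)/2 = 1 + 21 = 22
I^2 = (-1)^22 = +1


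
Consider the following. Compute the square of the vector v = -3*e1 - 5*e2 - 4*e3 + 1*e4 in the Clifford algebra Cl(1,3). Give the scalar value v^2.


v^2 = sum of c_i^2 * e_i^2
Positive signature terms (e_i^2 = +1): (-3)^2 = 9
Negative signature terms (e_j^2 = -1): (-5)^2 + (-4)^2 + 1^2 = 42
v^2 = 9 - 42 = -33


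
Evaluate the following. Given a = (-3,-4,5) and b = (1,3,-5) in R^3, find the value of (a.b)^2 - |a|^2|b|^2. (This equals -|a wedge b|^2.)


a . b = (-3)*1 + (-4)*3 + 5*(-5)
= -3 + (-12) + (-25) = -40
|a|^2 = (-3)^2 + (-4)^2 + 5^2 = 50
|b|^2 = 1^2 + 3^2 + (-5)^2 = 35
(a.b)^2 = (-40)^2 = 1600
|a|^2 * |b|^2 = 50 * 35 = 1750
Result = 1600 - 1750 = -150


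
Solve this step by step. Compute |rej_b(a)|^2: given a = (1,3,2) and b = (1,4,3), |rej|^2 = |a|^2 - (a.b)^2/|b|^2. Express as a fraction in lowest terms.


|a|^2 = 1^2 + 3^2 + 2^2 = 14
|b|^2 = 1^2 + 4^2 + 3^2 = 26
a . b = 1*1 + 3*4 + 2*3 = 19
(a.b)^2 = 19^2 = 361
|rej|^2 = 14 - 361/26
= (364 - 361)/26
= 3/26
In lowest terms: 3/26


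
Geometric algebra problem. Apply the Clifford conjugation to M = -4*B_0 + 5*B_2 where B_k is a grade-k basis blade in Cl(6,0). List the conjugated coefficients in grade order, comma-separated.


Clifford conjugate sign for grade k: (-1)^(k(k+1)/2)
Grade 0: (-1)^(0*1/2) = (-1)^0 = 1, coeff -4 -> -4
Grade 2: (-1)^(2*3/2) = (-1)^3 = -1, coeff 5 -> -5
Conjugated coefficients: -4, -5


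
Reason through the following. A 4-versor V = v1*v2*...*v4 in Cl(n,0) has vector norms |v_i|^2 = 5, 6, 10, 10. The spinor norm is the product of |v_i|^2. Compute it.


Spinor norm N(V) = |v1|^2 * |v2|^2 * ... * |v4|^2
= 5 * 6 * 10 * 10
Running product: 5, 30, 300, 3000
N(V) = 3000


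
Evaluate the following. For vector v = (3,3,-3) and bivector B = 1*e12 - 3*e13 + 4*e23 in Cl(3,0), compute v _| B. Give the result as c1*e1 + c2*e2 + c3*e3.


Left contraction v _| B = <vB>_1 (grade-1 part of the geometric product vB).
Using e1_|e12 = e2, e2_|e12 = -e1, e1_|e13 = e3, e3_|e13 = -e1, e2_|e23 = e3, e3_|e23 = -e2:
e1 coeff: -v2*b12 - v3*b13 = -(3)*(1) - (-3)*(-3) = -12
e2 coeff: v1*b12 - v3*b23 = (3)*(1) - (-3)*(4) = 15
e3 coeff: v1*b13 + v2*b23 = (3)*(-3) + (3)*(4) = 3
v _| B = -12*e1 + 15*e2 + 3*e3


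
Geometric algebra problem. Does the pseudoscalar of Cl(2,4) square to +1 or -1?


The pseudoscalar I = e1...e_n (product of all n generators) of Cl(p,q) satisfies I^2 = (-1)^(q + n(n-1)/2).
p = 2, q = 4, n = p + q = 6
n(n-1)/2 = 6 * 5 / 2 = 15
Exponent = q + n(n-1)/2 = 4 + 15 = 19
I^2 = (-1)^19 = -1


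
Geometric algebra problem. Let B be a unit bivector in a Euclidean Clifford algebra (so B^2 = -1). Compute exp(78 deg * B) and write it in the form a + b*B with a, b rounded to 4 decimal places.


For a unit bivector B with B^2 = -1, the exponential series gives
e^(theta*B) = cos(theta) + sin(theta)*B (the GA analogue of Euler's formula).
theta = 78 degrees = 1.361357 rad
cos(78 deg) = 0.2079
sin(78 deg) = 0.9781
exp(theta*B) = 0.2079 + 0.9781*B


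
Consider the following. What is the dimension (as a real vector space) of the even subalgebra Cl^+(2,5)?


Even subalgebra dimension = 2^(n-1)
n = 2 + 5 = 7
2^(7 - 1) = 2^6 = 64
Verification: sum of C(7,k) for even k = 1 + 21 + 35 + 7 = 64
Result = 64


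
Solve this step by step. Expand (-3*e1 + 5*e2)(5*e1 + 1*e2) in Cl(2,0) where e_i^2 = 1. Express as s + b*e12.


Expand: (-3*e1 + 5*e2)(5*e1 + 1*e2)
= (-3)*5*e1e1 + (-3)*1*e1e2 + 5*5*e2e1 + 5*1*e2e2
Using e1^2 = e2^2 = 1, e2e1 = -e1e2:
Scalar part s = (-3)*5 + 5*1 = -15 + 5 = -10
Bivector part b = (-3)*1 - 5*5 = -3 - 25 = -28
uv = -10 - 28*e12


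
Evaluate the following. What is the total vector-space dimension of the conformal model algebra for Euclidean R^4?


The conformal model of R^4 uses Cl(5,1): the 4 Euclidean generators plus two extra orthogonal generators e+ (e+^2 = +1) and e- (e-^2 = -1), from which the null vectors e0, einf are built.
Number of generators m = 4 + 2 = 6.
dim Cl(p,q) = 2^m = 2^6 = 64


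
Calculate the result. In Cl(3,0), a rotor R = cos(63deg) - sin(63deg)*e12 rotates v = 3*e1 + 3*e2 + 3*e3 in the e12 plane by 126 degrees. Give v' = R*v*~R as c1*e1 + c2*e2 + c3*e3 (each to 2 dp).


Rotor R = cos(63deg) - sin(63deg)*e12
Rotation angle theta = 2 * 63 = 126 degrees in the e12 plane (e1 -> e2).
The component perpendicular to the plane (e3) is invariant: v'_3 = v3 = 3.00
cos(126deg) = -0.5878, sin(126deg) = 0.8090
v'_1 = v1*cos(theta) - v2*sin(theta) = 3*(-0.5878) - 3*0.8090 = -4.19
v'_2 = v1*sin(theta) + v2*cos(theta) = 3*0.8090 + 3*(-0.5878) = 0.66
v' = -4.19*e1 + 0.66*e2 + 3.00*e3


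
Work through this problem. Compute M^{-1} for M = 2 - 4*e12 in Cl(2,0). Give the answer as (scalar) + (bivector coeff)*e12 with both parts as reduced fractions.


M = 2 - 4*e12, where e12^2 = -1.
Since M commutes with its reverse ~M = a - b*e12, M * ~M = a^2 - b^2*e12^2 = a^2 + b^2.
So M^{-1} = ~M / (a^2 + b^2) = (a - b*e12)/(a^2 + b^2).
a^2 + b^2 = 4 + 16 = 20
Scalar part = 2/20 = 1/10
Bivector coeff = 4/20 = 1/5
M^{-1} = 1/10 + 1/5*e12


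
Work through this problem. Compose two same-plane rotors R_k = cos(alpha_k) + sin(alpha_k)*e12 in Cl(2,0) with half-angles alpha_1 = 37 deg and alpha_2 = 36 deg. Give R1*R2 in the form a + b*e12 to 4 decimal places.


Same-plane rotors commute and their half-angles add:
R1*R2 = cos(a1 + a2) + sin(a1 + a2)*e12.
a1 + a2 = 37 + 36 = 73 deg
cos(73 deg) = 0.2924
sin(73 deg) = 0.9563
R1*R2 = 0.2924 + 0.9563*e12


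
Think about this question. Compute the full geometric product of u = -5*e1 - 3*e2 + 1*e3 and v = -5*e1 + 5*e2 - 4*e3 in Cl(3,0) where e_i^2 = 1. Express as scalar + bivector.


In Cl(3,0): e_i^2 = 1, e_ie_j = -e_je_i for i != j.
Scalar part = u . v = (-5)*(-5) + (-3)*5 + 1*(-4)
= 25 + (-15) + (-4) = 6
e12 coeff = (-5)*5 - (-3)*(-5) = -25 - 15 = -40
e13 coeff = (-5)*(-4) - 1*(-5) = 20 - (-5) = 25
e23 coeff = (-3)*(-4) - 1*5 = 12 - 5 = 7
uv = 6 - 40*e12 + 25*e13 + 7*e23


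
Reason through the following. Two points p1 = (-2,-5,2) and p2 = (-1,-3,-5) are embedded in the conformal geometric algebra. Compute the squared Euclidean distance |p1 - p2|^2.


p1 - p2 = (-1, -2, 7)
|p1 - p2|^2 = (-1)^2 + (-2)^2 + 7^2
= 1 + 4 + 49
= 54


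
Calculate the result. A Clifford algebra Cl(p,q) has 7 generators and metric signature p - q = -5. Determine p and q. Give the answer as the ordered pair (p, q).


We need p + q = 7 and p - q = -5.
Adding: 2p = 7 + (-5) = 2, so p = 1.
Then q = 7 - 1 = 6.
(p, q) = (1, 6)


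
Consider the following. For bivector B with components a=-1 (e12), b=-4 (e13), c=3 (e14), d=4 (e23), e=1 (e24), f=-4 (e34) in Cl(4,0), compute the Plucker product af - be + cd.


Plucker relation: af - be + cd
a*f = (-1)*(-4) = 4
b*e = (-4)*1 = -4
c*d = 3*4 = 12
af - be + cd = 4 - (-4) + 12
= 20


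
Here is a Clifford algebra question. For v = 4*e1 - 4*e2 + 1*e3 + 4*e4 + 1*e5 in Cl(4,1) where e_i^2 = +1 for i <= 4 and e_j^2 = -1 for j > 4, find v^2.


v^2 = sum of c_i^2 * e_i^2
Positive signature terms (e_i^2 = +1): 4^2 + (-4)^2 + 1^2 + 4^2 = 49
Negative signature terms (e_j^2 = -1): 1^2 = 1
v^2 = 49 - 1 = 48


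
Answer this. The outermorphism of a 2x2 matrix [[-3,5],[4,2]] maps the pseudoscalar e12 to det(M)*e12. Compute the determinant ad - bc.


The outermorphism of a linear map f sends e1^e2 to f(e1)^f(e2).
f(e1) = -3*e1 + 4*e2
f(e2) = 5*e1 + 2*e2
f(e1) ^ f(e2) = (-3*e1 + 4*e2) ^ (5*e1 + 2*e2)
= (-3)*2*e12 + 4*5*e21
= (-6 - 20)*e12
= -26*e12
Coefficient = -26


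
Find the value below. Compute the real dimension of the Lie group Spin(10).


Spin(n) double-covers SO(n); both have Lie algebra so(n) of dimension n(n-1)/2.
n = 10
n(n-1) = 10 * 9 = 90
dim Spin(10) = 90/2 = 45


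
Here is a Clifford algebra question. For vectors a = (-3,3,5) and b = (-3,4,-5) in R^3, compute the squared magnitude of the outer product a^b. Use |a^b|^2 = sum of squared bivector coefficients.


a wedge b = (a1*b2 - a2*b1)*e12 + (a1*b3 - a3*b1)*e13 + (a2*b3 - a3*b2)*e23
e12 coeff: (-3)*4 - 3*(-3) = -12 - (-9) = -3
e13 coeff: (-3)*(-5) - 5*(-3) = 15 - (-15) = 30
e23 coeff: 3*(-5) - 5*4 = -15 - 20 = -35
|a wedge b|^2 = (-3)^2 + 30^2 + (-35)^2
= 9 + 900 + 1225
= 2134


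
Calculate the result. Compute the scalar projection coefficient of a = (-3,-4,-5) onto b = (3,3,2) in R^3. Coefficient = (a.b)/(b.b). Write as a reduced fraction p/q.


Projection coefficient = (a . b) / (b . b)
a . b = (-3)*3 + (-4)*3 + (-5)*2
= -9 + (-12) + (-10) = -31
b . b = 3^2 + 3^2 + 2^2
= 9 + 9 + 4 = 22
Coefficient = -31/22
In lowest terms: -31/22


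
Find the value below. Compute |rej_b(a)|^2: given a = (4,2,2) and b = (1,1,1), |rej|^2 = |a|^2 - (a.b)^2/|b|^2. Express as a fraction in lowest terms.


|a|^2 = 4^2 + 2^2 + 2^2 = 24
|b|^2 = 1^2 + 1^2 + 1^2 = 3
a . b = 4*1 + 2*1 + 2*1 = 8
(a.b)^2 = 8^2 = 64
|rej|^2 = 24 - 64/3
= (72 - 64)/3
= 8/3
In lowest terms: 8/3


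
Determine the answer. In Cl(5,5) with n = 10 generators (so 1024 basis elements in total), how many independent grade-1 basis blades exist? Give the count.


Number of grade-k basis blades in Cl(p,q) with n = p + q is C(n, k).
n = 5 + 5 = 10
C(10, 1) = 10! / (1! * 9!)
= 3628800 / (1 * 362880)
= 10


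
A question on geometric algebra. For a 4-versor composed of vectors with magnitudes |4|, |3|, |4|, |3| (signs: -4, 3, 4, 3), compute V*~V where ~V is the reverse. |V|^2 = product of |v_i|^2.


Each vector v_i has |v_i|^2 = s_i^2
Squared scales: (-4)^2 = 16, 3^2 = 9, 4^2 = 16, 3^2 = 9
|V|^2 = 16 * 9 * 16 * 9
= 20736


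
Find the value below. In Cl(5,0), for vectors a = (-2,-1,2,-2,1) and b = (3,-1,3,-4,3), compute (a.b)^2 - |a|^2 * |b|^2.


a . b = (-2)*3 + (-1)*(-1) + 2*3 + (-2)*(-4) + 1*3
= -6 + 1 + 6 + 8 + 3 = 12
|a|^2 = (-2)^2 + (-1)^2 + 2^2 + (-2)^2 + 1^2 = 14
|b|^2 = 3^2 + (-1)^2 + 3^2 + (-4)^2 + 3^2 = 44
(a.b)^2 = 12^2 = 144
|a|^2 * |b|^2 = 14 * 44 = 616
Result = 144 - 616 = -472


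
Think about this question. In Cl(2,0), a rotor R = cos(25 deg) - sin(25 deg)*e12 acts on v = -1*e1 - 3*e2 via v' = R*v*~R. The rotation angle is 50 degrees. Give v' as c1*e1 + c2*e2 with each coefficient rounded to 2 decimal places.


Rotor R = cos(25deg) - sin(25deg)*e12
Rotation angle theta = 2 * 25 = 50 degrees
v' = R*v*~R rotates v by theta.
cos(50deg) = 0.6428, sin(50deg) = 0.7660
v'_1 = -1*cos(50deg) - (-3)*sin(50deg)
= -1*0.6428 - (-3)*0.7660
= 1.66
v'_2 = -1*sin(50deg) + (-3)*cos(50deg)
= -1*0.7660 + (-3)*0.6428
= -2.69
v' = 1.66*e1 - 2.69*e2


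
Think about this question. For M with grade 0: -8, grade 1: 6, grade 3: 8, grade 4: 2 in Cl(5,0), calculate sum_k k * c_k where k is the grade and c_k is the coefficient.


Grade-weighted sum = sum of grade_k * coefficient_k
0*(-8) = 0
1*6 = 6
3*8 = 24
4*2 = 8
Total = 0 + 6 + 24 + 8 = 38


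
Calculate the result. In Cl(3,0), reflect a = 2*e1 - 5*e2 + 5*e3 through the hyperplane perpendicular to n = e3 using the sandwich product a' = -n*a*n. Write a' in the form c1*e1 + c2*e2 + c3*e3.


Reflection formula: a' = -n*a*n, with n = e3 (unit vector, n^2 = 1).
For reflection through hyperplane perp to e3:
The component along e3 flips sign, others stay.
a = (2, -5, 5)
a' = (2, -5, -5)
a' = 2*e1 - 5*e2 - 5*e3


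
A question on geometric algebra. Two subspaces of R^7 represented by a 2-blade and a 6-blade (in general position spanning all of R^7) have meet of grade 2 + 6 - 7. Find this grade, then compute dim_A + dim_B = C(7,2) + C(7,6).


Meet grade = grade(A) + grade(B) - n
= 2 + 6 - 7 = 1
C(7,2) = 21
C(7,6) = 7
dim_A + dim_B = 21 + 7 = 28


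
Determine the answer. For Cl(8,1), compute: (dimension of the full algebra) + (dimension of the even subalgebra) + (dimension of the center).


n = 8 + 1 = 9
Total dim = 2^9 = 512
Even subalgebra dim = 2^8 = 256
n is odd, so center dim = 2
Sum = 512 + 256 + 2 = 770


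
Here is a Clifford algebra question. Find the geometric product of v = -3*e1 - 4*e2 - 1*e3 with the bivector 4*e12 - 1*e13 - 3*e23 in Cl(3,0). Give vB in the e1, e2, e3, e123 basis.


vB has grade-1 (vector) and grade-3 (trivector) parts: vB = (v _| B) + (v ^ B).
Vector part <vB>_1:
  e1: -v2*b12 - v3*b13 = -(-4)*(4) - (-1)*(-1) = 15
  e2: v1*b12 - v3*b23 = (-3)*(4) - (-1)*(-3) = -15
  e3: v1*b13 + v2*b23 = (-3)*(-1) + (-4)*(-3) = 15
Trivector part <vB>_3:
  e123: v1*b23 - v2*b13 + v3*b12 = (-3)*(-3) - (-4)*(-1) + (-1)*(4) = 1
vB = 15*e1 - 15*e2 + 15*e3 + 1*e123


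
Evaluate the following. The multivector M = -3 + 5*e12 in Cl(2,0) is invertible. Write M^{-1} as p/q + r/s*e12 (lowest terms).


M = -3 + 5*e12, where e12^2 = -1.
Since M commutes with its reverse ~M = a - b*e12, M * ~M = a^2 - b^2*e12^2 = a^2 + b^2.
So M^{-1} = ~M / (a^2 + b^2) = (a - b*e12)/(a^2 + b^2).
a^2 + b^2 = 9 + 25 = 34
Scalar part = -3/34 = -3/34
Bivector coeff = -5/34 = -5/34
M^{-1} = -3/34 - 5/34*e12


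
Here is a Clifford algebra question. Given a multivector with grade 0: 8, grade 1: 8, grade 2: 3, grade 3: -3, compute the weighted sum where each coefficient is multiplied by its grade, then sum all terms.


Grade-weighted sum = sum of grade_k * coefficient_k
0*8 = 0
1*8 = 8
2*3 = 6
3*(-3) = -9
Total = 0 + 8 + 6 + (-9) = 5


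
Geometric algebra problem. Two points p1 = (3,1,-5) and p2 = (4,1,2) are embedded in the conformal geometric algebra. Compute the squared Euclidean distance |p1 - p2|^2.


p1 - p2 = (-1, 0, -7)
|p1 - p2|^2 = (-1)^2 + 0^2 + (-7)^2
= 1 + 0 + 49
= 50


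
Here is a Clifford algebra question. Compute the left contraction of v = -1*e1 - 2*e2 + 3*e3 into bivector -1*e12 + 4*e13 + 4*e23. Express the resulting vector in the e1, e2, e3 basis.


Left contraction v _| B = <vB>_1 (grade-1 part of the geometric product vB).
Using e1_|e12 = e2, e2_|e12 = -e1, e1_|e13 = e3, e3_|e13 = -e1, e2_|e23 = e3, e3_|e23 = -e2:
e1 coeff: -v2*b12 - v3*b13 = -(-2)*(-1) - (3)*(4) = -14
e2 coeff: v1*b12 - v3*b23 = (-1)*(-1) - (3)*(4) = -11
e3 coeff: v1*b13 + v2*b23 = (-1)*(4) + (-2)*(4) = -12
v _| B = -14*e1 - 11*e2 - 12*e3


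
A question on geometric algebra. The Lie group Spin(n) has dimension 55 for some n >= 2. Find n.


dim Spin(n) = dim so(n) = n(n-1)/2.
Solve n(n-1)/2 = 55, i.e. n^2 - n - 110 = 0.
Discriminant = 1 + 8*55 = 441
n = (1 + sqrt(441))/2 = (1 + 21)/2 = 11


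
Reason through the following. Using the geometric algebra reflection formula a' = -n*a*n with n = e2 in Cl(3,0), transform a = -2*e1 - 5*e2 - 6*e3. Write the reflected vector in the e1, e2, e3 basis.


Reflection formula: a' = -n*a*n, with n = e2 (unit vector, n^2 = 1).
For reflection through hyperplane perp to e2:
The component along e2 flips sign, others stay.
a = (-2, -5, -6)
a' = (-2, 5, -6)
a' = -2*e1 + 5*e2 - 6*e3


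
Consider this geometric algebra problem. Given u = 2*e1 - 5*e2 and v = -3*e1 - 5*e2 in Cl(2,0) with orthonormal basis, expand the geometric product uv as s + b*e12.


Expand: (2*e1 - 5*e2)(-3*e1 - 5*e2)
= 2*(-3)*e1e1 + 2*(-5)*e1e2 + (-5)*(-3)*e2e1 + (-5)*(-5)*e2e2
Using e1^2 = e2^2 = 1, e2e1 = -e1e2:
Scalar part s = 2*(-3) + (-5)*(-5) = -6 + 25 = 19
Bivector part b = 2*(-5) - (-5)*(-3) = -10 - 15 = -25
uv = 19 - 25*e12


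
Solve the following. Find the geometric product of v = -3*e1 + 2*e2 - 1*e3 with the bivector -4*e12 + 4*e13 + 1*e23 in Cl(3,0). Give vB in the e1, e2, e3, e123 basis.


vB has grade-1 (vector) and grade-3 (trivector) parts: vB = (v _| B) + (v ^ B).
Vector part <vB>_1:
  e1: -v2*b12 - v3*b13 = -(2)*(-4) - (-1)*(4) = 12
  e2: v1*b12 - v3*b23 = (-3)*(-4) - (-1)*(1) = 13
  e3: v1*b13 + v2*b23 = (-3)*(4) + (2)*(1) = -10
Trivector part <vB>_3:
  e123: v1*b23 - v2*b13 + v3*b12 = (-3)*(1) - (2)*(4) + (-1)*(-4) = -7
vB = 12*e1 + 13*e2 - 10*e3 - 7*e123


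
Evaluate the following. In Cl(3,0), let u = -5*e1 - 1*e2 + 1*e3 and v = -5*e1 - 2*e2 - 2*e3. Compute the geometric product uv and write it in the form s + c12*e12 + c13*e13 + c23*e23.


In Cl(3,0): e_i^2 = 1, e_ie_j = -e_je_i for i != j.
Scalar part = u . v = (-5)*(-5) + (-1)*(-2) + 1*(-2)
= 25 + 2 + (-2) = 25
e12 coeff = (-5)*(-2) - (-1)*(-5) = 10 - 5 = 5
e13 coeff = (-5)*(-2) - 1*(-5) = 10 - (-5) = 15
e23 coeff = (-1)*(-2) - 1*(-2) = 2 - (-2) = 4
uv = 25 + 5*e12 + 15*e13 + 4*e23


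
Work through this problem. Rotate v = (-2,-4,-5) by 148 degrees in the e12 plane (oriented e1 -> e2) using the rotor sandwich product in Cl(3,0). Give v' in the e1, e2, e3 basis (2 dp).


Rotor R = cos(74deg) - sin(74deg)*e12
Rotation angle theta = 2 * 74 = 148 degrees in the e12 plane (e1 -> e2).
The component perpendicular to the plane (e3) is invariant: v'_3 = v3 = -5.00
cos(148deg) = -0.8480, sin(148deg) = 0.5299
v'_1 = v1*cos(theta) - v2*sin(theta) = -2*(-0.8480) - (-4)*0.5299 = 3.82
v'_2 = v1*sin(theta) + v2*cos(theta) = -2*0.5299 + (-4)*(-0.8480) = 2.33
v' = 3.82*e1 + 2.33*e2 - 5.00*e3


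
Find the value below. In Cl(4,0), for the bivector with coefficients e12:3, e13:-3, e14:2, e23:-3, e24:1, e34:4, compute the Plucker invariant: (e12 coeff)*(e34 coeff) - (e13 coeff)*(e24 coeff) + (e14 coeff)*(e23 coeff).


Plucker relation: af - be + cd
a*f = 3*4 = 12
b*e = (-3)*1 = -3
c*d = 2*(-3) = -6
af - be + cd = 12 - (-3) + (-6)
= 9


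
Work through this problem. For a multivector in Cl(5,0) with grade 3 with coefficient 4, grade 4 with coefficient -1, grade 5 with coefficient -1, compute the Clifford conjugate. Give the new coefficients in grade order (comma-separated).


Clifford conjugate sign for grade k: (-1)^(k(k+1)/2)
Grade 3: (-1)^(3*4/2) = (-1)^6 = 1, coeff 4 -> 4
Grade 4: (-1)^(4*5/2) = (-1)^10 = 1, coeff -1 -> -1
Grade 5: (-1)^(5*6/2) = (-1)^15 = -1, coeff -1 -> 1
Conjugated coefficients: 4, -1, 1


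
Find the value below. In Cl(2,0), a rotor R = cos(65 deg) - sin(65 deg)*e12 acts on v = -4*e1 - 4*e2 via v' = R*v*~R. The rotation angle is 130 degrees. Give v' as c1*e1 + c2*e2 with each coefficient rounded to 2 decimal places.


Rotor R = cos(65deg) - sin(65deg)*e12
Rotation angle theta = 2 * 65 = 130 degrees
v' = R*v*~R rotates v by theta.
cos(130deg) = -0.6428, sin(130deg) = 0.7660
v'_1 = -4*cos(130deg) - (-4)*sin(130deg)
= -4*(-0.6428) - (-4)*0.7660
= 5.64
v'_2 = -4*sin(130deg) + (-4)*cos(130deg)
= -4*0.7660 + (-4)*(-0.6428)
= -0.49
v' = 5.64*e1 - 0.49*e2


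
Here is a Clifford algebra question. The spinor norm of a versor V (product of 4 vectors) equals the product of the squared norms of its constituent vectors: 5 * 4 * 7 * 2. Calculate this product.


Spinor norm N(V) = |v1|^2 * |v2|^2 * ... * |v4|^2
= 5 * 4 * 7 * 2
Running product: 5, 20, 140, 280
N(V) = 280


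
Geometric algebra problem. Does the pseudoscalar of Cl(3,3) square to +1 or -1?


The pseudoscalar I = e1...e_n (product of all n generators) of Cl(p,q) satisfies I^2 = (-1)^(q + n(n-1)/2).
p = 3, q = 3, n = p + q = 6
n(n-1)/2 = 6 * 5 / 2 = 15
Exponent = q + n(n-1)/2 = 3 + 15 = 18
I^2 = (-1)^18 = +1


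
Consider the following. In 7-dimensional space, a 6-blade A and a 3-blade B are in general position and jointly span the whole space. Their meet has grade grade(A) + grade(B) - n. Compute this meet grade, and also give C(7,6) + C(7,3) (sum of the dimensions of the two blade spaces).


Meet grade = grade(A) + grade(B) - n
= 6 + 3 - 7 = 2
C(7,6) = 7
C(7,3) = 35
dim_A + dim_B = 7 + 35 = 42


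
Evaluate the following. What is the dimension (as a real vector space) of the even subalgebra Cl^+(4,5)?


Even subalgebra dimension = 2^(n-1)
n = 4 + 5 = 9
2^(9 - 1) = 2^8 = 256
Verification: sum of C(9,k) for even k = 1 + 36 + 126 + 84 + 9 = 256
Result = 256


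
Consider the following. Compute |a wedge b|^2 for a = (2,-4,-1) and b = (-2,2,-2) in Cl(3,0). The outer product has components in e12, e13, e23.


a wedge b = (a1*b2 - a2*b1)*e12 + (a1*b3 - a3*b1)*e13 + (a2*b3 - a3*b2)*e23
e12 coeff: 2*2 - (-4)*(-2) = 4 - 8 = -4
e13 coeff: 2*(-2) - (-1)*(-2) = -4 - 2 = -6
e23 coeff: (-4)*(-2) - (-1)*2 = 8 - (-2) = 10
|a wedge b|^2 = (-4)^2 + (-6)^2 + 10^2
= 16 + 36 + 100
= 152


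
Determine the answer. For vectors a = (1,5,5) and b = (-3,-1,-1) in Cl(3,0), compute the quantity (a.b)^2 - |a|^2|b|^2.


a . b = 1*(-3) + 5*(-1) + 5*(-1)
= -3 + (-5) + (-5) = -13
|a|^2 = 1^2 + 5^2 + 5^2 = 51
|b|^2 = (-3)^2 + (-1)^2 + (-1)^2 = 11
(a.b)^2 = (-13)^2 = 169
|a|^2 * |b|^2 = 51 * 11 = 561
Result = 169 - 561 = -392


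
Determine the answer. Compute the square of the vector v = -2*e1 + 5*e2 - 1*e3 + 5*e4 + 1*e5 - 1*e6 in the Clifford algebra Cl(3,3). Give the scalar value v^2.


v^2 = sum of c_i^2 * e_i^2
Positive signature terms (e_i^2 = +1): (-2)^2 + 5^2 + (-1)^2 = 30
Negative signature terms (e_j^2 = -1): 5^2 + 1^2 + (-1)^2 = 27
v^2 = 30 - 27 = 3


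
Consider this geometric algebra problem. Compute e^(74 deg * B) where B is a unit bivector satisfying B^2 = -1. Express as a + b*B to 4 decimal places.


For a unit bivector B with B^2 = -1, the exponential series gives
e^(theta*B) = cos(theta) + sin(theta)*B (the GA analogue of Euler's formula).
theta = 74 degrees = 1.291544 rad
cos(74 deg) = 0.2756
sin(74 deg) = 0.9613
exp(theta*B) = 0.2756 + 0.9613*B


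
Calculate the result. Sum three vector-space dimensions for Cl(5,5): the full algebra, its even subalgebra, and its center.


n = 5 + 5 = 10
Total dim = 2^10 = 1024
Even subalgebra dim = 2^9 = 512
n is even, so center dim = 1
Sum = 1024 + 512 + 1 = 1537


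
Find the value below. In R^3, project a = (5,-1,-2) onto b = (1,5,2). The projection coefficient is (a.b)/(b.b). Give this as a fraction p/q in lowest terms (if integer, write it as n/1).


Projection coefficient = (a . b) / (b . b)
a . b = 5*1 + (-1)*5 + (-2)*2
= 5 + (-5) + (-4) = -4
b . b = 1^2 + 5^2 + 2^2
= 1 + 25 + 4 = 30
Coefficient = -4/30
In lowest terms: -2/15


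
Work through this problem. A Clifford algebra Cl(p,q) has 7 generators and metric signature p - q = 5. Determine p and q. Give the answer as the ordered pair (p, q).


We need p + q = 7 and p - q = 5.
Adding: 2p = 7 + 5 = 12, so p = 6.
Then q = 7 - 6 = 1.
(p, q) = (6, 1)


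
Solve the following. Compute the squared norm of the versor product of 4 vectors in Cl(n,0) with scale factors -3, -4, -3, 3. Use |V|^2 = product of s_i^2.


Each vector v_i has |v_i|^2 = s_i^2
Squared scales: (-3)^2 = 9, (-4)^2 = 16, (-3)^2 = 9, 3^2 = 9
|V|^2 = 9 * 16 * 9 * 9
= 11664


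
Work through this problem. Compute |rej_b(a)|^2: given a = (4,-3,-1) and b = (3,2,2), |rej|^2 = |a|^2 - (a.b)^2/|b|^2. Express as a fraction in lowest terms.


|a|^2 = 4^2 + (-3)^2 + (-1)^2 = 26
|b|^2 = 3^2 + 2^2 + 2^2 = 17
a . b = 4*3 + (-3)*2 + (-1)*2 = 4
(a.b)^2 = 4^2 = 16
|rej|^2 = 26 - 16/17
= (442 - 16)/17
= 426/17
In lowest terms: 426/17


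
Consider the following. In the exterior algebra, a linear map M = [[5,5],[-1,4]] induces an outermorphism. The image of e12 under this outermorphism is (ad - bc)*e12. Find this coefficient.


The outermorphism of a linear map f sends e1^e2 to f(e1)^f(e2).
f(e1) = 5*e1 - 1*e2
f(e2) = 5*e1 + 4*e2
f(e1) ^ f(e2) = (5*e1 - 1*e2) ^ (5*e1 + 4*e2)
= 5*4*e12 + (-1)*5*e21
= (20 - (-5))*e12
= 25*e12
Coefficient = 25


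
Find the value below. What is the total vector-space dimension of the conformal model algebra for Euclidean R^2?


The conformal model of R^2 uses Cl(3,1): the 2 Euclidean generators plus two extra orthogonal generators e+ (e+^2 = +1) and e- (e-^2 = -1), from which the null vectors e0, einf are built.
Number of generators m = 2 + 2 = 4.
dim Cl(p,q) = 2^m = 2^4 = 16


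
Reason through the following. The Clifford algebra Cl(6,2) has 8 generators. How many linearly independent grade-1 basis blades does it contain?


Number of grade-k basis blades in Cl(p,q) with n = p + q is C(n, k).
n = 6 + 2 = 8
C(8, 1) = 8! / (1! * 7!)
= 40320 / (1 * 5040)
= 8


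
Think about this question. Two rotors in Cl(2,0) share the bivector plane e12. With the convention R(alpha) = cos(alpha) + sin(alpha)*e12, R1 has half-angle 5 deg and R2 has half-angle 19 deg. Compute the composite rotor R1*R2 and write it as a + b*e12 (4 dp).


Same-plane rotors commute and their half-angles add:
R1*R2 = cos(a1 + a2) + sin(a1 + a2)*e12.
a1 + a2 = 5 + 19 = 24 deg
cos(24 deg) = 0.9135
sin(24 deg) = 0.4067
R1*R2 = 0.9135 + 0.4067*e12


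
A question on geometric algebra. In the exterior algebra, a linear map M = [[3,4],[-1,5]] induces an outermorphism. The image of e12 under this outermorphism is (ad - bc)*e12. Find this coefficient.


The outermorphism of a linear map f sends e1^e2 to f(e1)^f(e2).
f(e1) = 3*e1 - 1*e2
f(e2) = 4*e1 + 5*e2
f(e1) ^ f(e2) = (3*e1 - 1*e2) ^ (4*e1 + 5*e2)
= 3*5*e12 + (-1)*4*e21
= (15 - (-4))*e12
= 19*e12
Coefficient = 19


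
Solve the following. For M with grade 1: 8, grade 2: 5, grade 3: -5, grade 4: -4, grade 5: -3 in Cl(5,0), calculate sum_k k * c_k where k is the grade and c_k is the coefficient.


Grade-weighted sum = sum of grade_k * coefficient_k
1*8 = 8
2*5 = 10
3*(-5) = -15
4*(-4) = -16
5*(-3) = -15
Total = 8 + 10 + (-15) + (-16) + (-15) = -28


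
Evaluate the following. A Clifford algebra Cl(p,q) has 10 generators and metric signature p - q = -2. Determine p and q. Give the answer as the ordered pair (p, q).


We need p + q = 10 and p - q = -2.
Adding: 2p = 10 + (-2) = 8, so p = 4.
Then q = 10 - 4 = 6.
(p, q) = (4, 6)


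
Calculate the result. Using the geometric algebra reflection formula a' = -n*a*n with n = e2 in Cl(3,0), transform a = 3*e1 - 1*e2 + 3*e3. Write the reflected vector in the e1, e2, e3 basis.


Reflection formula: a' = -n*a*n, with n = e2 (unit vector, n^2 = 1).
For reflection through hyperplane perp to e2:
The component along e2 flips sign, others stay.
a = (3, -1, 3)
a' = (3, 1, 3)
a' = 3*e1 + 1*e2 + 3*e3


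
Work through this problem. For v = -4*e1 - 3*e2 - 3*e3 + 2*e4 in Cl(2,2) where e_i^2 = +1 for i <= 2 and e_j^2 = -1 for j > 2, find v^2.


v^2 = sum of c_i^2 * e_i^2
Positive signature terms (e_i^2 = +1): (-4)^2 + (-3)^2 = 25
Negative signature terms (e_j^2 = -1): (-3)^2 + 2^2 = 13
v^2 = 25 - 13 = 12


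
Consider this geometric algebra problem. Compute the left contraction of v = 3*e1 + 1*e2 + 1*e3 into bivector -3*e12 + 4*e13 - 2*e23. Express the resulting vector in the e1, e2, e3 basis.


Left contraction v _| B = <vB>_1 (grade-1 part of the geometric product vB).
Using e1_|e12 = e2, e2_|e12 = -e1, e1_|e13 = e3, e3_|e13 = -e1, e2_|e23 = e3, e3_|e23 = -e2:
e1 coeff: -v2*b12 - v3*b13 = -(1)*(-3) - (1)*(4) = -1
e2 coeff: v1*b12 - v3*b23 = (3)*(-3) - (1)*(-2) = -7
e3 coeff: v1*b13 + v2*b23 = (3)*(4) + (1)*(-2) = 10
v _| B = -1*e1 - 7*e2 + 10*e3


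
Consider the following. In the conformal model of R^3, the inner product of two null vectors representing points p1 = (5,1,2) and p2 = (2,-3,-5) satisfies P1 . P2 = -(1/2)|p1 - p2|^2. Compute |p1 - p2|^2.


p1 - p2 = (3, 4, 7)
|p1 - p2|^2 = 3^2 + 4^2 + 7^2
= 9 + 16 + 49
= 74


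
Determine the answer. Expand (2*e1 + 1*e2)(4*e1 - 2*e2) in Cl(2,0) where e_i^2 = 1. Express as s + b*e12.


Expand: (2*e1 + 1*e2)(4*e1 - 2*e2)
= 2*4*e1e1 + 2*(-2)*e1e2 + 1*4*e2e1 + 1*(-2)*e2e2
Using e1^2 = e2^2 = 1, e2e1 = -e1e2:
Scalar part s = 2*4 + 1*(-2) = 8 + (-2) = 6
Bivector part b = 2*(-2) - 1*4 = -4 - 4 = -8
uv = 6 - 8*e12


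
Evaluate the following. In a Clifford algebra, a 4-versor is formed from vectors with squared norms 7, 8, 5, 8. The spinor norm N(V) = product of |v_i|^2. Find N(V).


Spinor norm N(V) = |v1|^2 * |v2|^2 * ... * |v4|^2
= 7 * 8 * 5 * 8
Running product: 7, 56, 280, 2240
N(V) = 2240


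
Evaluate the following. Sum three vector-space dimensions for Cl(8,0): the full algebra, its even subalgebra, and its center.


n = 8 + 0 = 8
Total dim = 2^8 = 256
Even subalgebra dim = 2^7 = 128
n is even, so center dim = 1
Sum = 256 + 128 + 1 = 385


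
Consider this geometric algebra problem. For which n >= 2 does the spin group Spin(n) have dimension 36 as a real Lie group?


dim Spin(n) = dim so(n) = n(n-1)/2.
Solve n(n-1)/2 = 36, i.e. n^2 - n - 72 = 0.
Discriminant = 1 + 8*36 = 289
n = (1 + sqrt(289))/2 = (1 + 17)/2 = 9
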